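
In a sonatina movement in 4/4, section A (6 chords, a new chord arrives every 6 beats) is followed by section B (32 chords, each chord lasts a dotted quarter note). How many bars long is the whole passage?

21 bars

A: 6 × 6 = 36 beats = 9 bars.
B: 32 × 1.5 = 48 beats = 12 bars.
Total: 9 + 12 = 21 bars.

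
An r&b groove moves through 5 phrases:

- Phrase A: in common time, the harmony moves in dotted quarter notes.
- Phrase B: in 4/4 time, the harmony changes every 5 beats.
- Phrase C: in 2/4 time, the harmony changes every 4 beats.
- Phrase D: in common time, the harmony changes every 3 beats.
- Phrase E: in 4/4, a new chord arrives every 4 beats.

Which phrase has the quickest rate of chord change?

A: each chord is 1.5 beats in 4/4, so 8/3 per bar.
B: each chord is 5 beats in 4/4, so 0.8 per bar.
C: each chord is 4 beats in 2/4, so 0.5 per bar.
D: each chord is 3 beats in 4/4, so 4/3 per bar.
E: each chord is 4 beats in 4/4, so 1 per bar.
Fastest is A at 8/3 chords/bar.

Phrase A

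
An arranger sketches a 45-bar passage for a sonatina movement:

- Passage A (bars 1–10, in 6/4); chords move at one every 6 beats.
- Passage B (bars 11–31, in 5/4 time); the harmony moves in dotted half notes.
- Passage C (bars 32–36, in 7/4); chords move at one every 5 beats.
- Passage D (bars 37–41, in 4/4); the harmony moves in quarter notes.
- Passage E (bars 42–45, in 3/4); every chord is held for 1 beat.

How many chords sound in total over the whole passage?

84 chords

A: 10 bars × 6 beats = 60 beats; 6 beats/chord → 10 chords.
B: 21 bars × 5 beats = 105 beats; 3 beats/chord → 35 chords.
C: 5 bars × 7 beats = 35 beats; 5 beats/chord → 7 chords.
D: 5 bars × 4 beats = 20 beats; 1 beat/chord → 20 chords.
E: 4 bars × 3 beats = 12 beats; 1 beat/chord → 12 chords.
Total: 10 + 35 + 7 + 20 + 12 = 84.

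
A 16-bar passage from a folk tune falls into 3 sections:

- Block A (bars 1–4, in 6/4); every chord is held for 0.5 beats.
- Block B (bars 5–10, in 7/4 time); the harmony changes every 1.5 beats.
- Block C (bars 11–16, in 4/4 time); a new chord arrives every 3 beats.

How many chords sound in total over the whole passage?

A has 24 beats and chords last 0.5 each, so 48 chords.
B has 42 beats and chords last 1.5 each, so 28 chords.
C has 24 beats and chords last 3 each, so 8 chords.
Total: 48 + 28 + 8 = 84.

84 chords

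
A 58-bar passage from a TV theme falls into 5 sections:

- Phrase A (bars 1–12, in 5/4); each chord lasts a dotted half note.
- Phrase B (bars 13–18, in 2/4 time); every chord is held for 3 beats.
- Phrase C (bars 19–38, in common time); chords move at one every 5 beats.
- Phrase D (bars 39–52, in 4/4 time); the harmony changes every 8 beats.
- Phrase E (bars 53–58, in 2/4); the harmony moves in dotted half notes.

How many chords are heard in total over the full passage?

A: 12·5 = 60 beats, 60/3 = 20 chords.
B: 6·2 = 12 beats, 12/3 = 4 chords.
C: 20·4 = 80 beats, 80/5 = 16 chords.
D: 14·4 = 56 beats, 56/8 = 7 chords.
E: 6·2 = 12 beats, 12/3 = 4 chords.
Total: 20 + 4 + 16 + 7 + 4 = 51.

51 chords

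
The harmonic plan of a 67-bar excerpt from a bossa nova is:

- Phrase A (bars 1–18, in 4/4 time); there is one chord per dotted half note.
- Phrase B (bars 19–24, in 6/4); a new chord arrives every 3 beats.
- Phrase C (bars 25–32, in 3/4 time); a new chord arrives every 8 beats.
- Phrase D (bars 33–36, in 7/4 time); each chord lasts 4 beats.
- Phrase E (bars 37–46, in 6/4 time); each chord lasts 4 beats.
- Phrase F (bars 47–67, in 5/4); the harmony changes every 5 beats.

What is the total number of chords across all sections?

82 chords

A: 18 bars × 4 beats = 72 beats; 3 beats/chord → 24 chords.
B: 6 bars × 6 beats = 36 beats; 3 beats/chord → 12 chords.
C: 8 bars × 3 beats = 24 beats; 8 beats/chord → 3 chords.
D: 4 bars × 7 beats = 28 beats; 4 beats/chord → 7 chords.
E: 10 bars × 6 beats = 60 beats; 4 beats/chord → 15 chords.
F: 21 bars × 5 beats = 105 beats; 5 beats/chord → 21 chords.
Total: 24 + 12 + 3 + 7 + 15 + 21 = 82.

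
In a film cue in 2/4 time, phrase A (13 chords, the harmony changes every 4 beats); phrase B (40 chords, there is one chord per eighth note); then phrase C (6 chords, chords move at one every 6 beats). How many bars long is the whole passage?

A: 13 × 4 = 52 beats = 26 bars.
B: 40 × 0.5 = 20 beats = 10 bars.
C: 6 × 6 = 36 beats = 18 bars.
Total: 26 + 10 + 18 = 54 bars.

54 bars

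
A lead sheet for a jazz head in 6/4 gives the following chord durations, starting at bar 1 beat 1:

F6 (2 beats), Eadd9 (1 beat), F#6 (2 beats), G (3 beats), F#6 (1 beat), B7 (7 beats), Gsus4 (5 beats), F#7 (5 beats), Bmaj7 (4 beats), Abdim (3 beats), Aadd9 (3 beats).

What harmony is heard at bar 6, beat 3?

Abdim

Beat 3 of bar 6 is beat (6−1)×6 + 3 = 33 overall.
Running totals: F6 ends at 2, Eadd9 ends at 3, F#6 ends at 5, G ends at 8, F#6 ends at 9, B7 ends at 16, Gsus4 ends at 21, F#7 ends at 26, Bmaj7 ends at 30, Abdim ends at 33.
Beat 33 falls within Abdim.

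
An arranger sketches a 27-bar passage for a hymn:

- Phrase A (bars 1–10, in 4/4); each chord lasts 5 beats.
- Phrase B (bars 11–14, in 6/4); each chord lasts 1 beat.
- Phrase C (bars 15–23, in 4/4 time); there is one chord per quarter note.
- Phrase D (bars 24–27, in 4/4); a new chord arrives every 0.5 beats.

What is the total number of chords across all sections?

A: 10 bars × 4 beats = 40 beats; 5 beats/chord → 8 chords.
B: 4 bars × 6 beats = 24 beats; 1 beat/chord → 24 chords.
C: 9 bars × 4 beats = 36 beats; 1 beat/chord → 36 chords.
D: 4 bars × 4 beats = 16 beats; 0.5 beats/chord → 32 chords.
Total: 8 + 24 + 36 + 32 = 100.

100 chords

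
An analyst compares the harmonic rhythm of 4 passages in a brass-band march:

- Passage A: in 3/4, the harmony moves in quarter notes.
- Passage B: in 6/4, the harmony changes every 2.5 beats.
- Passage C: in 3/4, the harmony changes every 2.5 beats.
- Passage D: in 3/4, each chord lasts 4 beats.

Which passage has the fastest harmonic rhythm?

Passage A

A: each chord is 1 beat in 3/4, so 3 per bar.
B: each chord is 2.5 beats in 6/4, so 2.4 per bar.
C: each chord is 2.5 beats in 3/4, so 1.2 per bar.
D: each chord is 4 beats in 3/4, so 0.75 per bar.
Fastest is A at 3 chords/bar.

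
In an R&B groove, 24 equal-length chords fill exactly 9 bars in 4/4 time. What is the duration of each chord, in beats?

9 bars × 4 beats/bar = 36 beats total.
36 beats ÷ 24 chords = 1.5 beats per chord.
(That is a dotted quarter note.)

1.5 beats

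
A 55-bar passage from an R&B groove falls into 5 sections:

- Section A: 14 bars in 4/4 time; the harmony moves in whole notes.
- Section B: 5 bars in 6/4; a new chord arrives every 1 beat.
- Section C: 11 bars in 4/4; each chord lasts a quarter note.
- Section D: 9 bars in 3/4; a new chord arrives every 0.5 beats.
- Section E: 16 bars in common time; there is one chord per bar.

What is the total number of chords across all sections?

158 chords

A: 14·4 = 56 beats, 56/4 = 14 chords.
B: 5·6 = 30 beats, 30/1 = 30 chords.
C: 11·4 = 44 beats, 44/1 = 44 chords.
D: 9·3 = 27 beats, 27/0.5 = 54 chords.
E: 16·4 = 64 beats, 64/4 = 16 chords.
Total: 14 + 30 + 44 + 54 + 16 = 158.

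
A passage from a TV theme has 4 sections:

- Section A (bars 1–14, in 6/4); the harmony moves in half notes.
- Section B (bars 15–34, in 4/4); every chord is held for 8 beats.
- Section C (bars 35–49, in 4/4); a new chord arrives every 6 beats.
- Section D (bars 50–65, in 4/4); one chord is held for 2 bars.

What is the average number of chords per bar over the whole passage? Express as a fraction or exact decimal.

14/13 chords per bar

A: 14 × 6 = 84 beats ÷ 2 = 42 chords.
B: 20 × 4 = 80 beats ÷ 8 = 10 chords.
C: 15 × 4 = 60 beats ÷ 6 = 10 chords.
D: 16 × 4 = 64 beats ÷ 8 = 8 chords.
Overall: 70 chords over 65 bars → 70/65 = 14/13 chords per bar.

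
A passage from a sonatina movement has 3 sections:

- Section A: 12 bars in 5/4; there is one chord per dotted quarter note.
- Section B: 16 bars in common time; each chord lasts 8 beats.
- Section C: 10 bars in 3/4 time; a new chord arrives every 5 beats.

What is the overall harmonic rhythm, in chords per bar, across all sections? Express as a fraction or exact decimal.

A: 12 × 5 = 60 beats ÷ 1.5 = 40 chords.
B: 16 × 4 = 64 beats ÷ 8 = 8 chords.
C: 10 × 3 = 30 beats ÷ 5 = 6 chords.
Overall: 54 chords over 38 bars → 54/38 = 27/19 chords per bar.

27/19 chords per bar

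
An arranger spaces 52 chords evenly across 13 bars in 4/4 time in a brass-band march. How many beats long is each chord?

13 bars × 4 beats/bar = 52 beats total.
52 beats ÷ 52 chords = 1 beats per chord.
(That is a quarter note.)

1 beat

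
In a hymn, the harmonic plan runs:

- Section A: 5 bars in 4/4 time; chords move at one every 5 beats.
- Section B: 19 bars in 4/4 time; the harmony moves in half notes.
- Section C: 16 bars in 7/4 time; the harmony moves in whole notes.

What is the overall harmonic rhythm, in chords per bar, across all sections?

A: 5 bars of 4 beats is 20 beats; at 5 beats each that's 4 chords.
B: 19 bars of 4 beats is 76 beats; at 2 beats each that's 38 chords.
C: 16 bars of 7 beats is 112 beats; at 4 beats each that's 28 chords.
Overall: 70 chords over 40 bars → 70/40 = 1.75 chords per bar.

1.75 chords per bar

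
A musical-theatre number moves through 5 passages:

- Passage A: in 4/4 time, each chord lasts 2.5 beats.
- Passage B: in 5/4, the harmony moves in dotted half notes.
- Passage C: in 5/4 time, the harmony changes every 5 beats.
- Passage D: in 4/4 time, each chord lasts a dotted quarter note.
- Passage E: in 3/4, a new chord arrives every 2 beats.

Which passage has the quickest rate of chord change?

A: 4 beats/bar ÷ 2.5 beats/chord = 1.6 chords/bar.
B: 5 beats/bar ÷ 3 beats/chord = 5/3 chords/bar.
C: 5 beats/bar ÷ 5 beats/chord = 1 chord/bar.
D: 4 beats/bar ÷ 1.5 beats/chord = 8/3 chords/bar.
E: 3 beats/bar ÷ 2 beats/chord = 1.5 chords/bar.
Fastest is D at 8/3 chords/bar.

Passage D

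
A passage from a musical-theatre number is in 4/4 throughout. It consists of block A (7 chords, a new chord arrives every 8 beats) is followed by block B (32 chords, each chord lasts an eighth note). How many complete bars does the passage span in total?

18 bars

A: 7 × 8 = 56 beats = 14 bars.
B: 32 × 0.5 = 16 beats = 4 bars.
Total: 14 + 4 = 18 bars.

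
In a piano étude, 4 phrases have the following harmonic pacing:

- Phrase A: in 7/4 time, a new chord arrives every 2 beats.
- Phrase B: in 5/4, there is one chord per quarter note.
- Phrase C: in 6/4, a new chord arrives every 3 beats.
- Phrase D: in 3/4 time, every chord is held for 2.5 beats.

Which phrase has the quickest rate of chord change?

A: 7 beats/bar ÷ 2 beats/chord = 3.5 chords/bar.
B: 5 beats/bar ÷ 1 beat/chord = 5 chords/bar.
C: 6 beats/bar ÷ 3 beats/chord = 2 chords/bar.
D: 3 beats/bar ÷ 2.5 beats/chord = 1.2 chords/bar.
Fastest is B at 5 chords/bar.

Phrase B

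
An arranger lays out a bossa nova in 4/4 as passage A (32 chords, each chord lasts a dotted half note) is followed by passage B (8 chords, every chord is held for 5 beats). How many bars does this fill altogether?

A: 32 × 3 = 96 beats = 24 bars.
B: 8 × 5 = 40 beats = 10 bars.
Total: 24 + 10 = 34 bars.

34 bars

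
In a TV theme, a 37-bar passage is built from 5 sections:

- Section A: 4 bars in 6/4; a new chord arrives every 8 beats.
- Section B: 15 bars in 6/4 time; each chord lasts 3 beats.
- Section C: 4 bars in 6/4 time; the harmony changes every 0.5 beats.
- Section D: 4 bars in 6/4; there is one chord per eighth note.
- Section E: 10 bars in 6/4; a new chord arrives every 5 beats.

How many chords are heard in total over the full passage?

141 chords

A has 24 beats and chords last 8 each, so 3 chords.
B has 90 beats and chords last 3 each, so 30 chords.
C has 24 beats and chords last 0.5 each, so 48 chords.
D has 24 beats and chords last 0.5 each, so 48 chords.
E has 60 beats and chords last 5 each, so 12 chords.
Total: 3 + 30 + 48 + 48 + 12 = 141.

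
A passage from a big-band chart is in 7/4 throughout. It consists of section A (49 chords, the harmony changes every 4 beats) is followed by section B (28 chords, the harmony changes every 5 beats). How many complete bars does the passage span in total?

48 bars

A: 49 × 4 = 196 beats = 28 bars.
B: 28 × 5 = 140 beats = 20 bars.
Total: 28 + 20 = 48 bars.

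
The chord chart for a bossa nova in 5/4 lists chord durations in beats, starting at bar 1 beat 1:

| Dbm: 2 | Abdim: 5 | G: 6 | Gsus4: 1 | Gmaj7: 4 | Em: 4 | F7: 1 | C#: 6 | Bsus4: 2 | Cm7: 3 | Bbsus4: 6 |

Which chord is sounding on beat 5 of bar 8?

Beat 5 of bar 8 is beat (8−1)×5 + 5 = 40 overall.
Running totals: Dbm ends at 2, Abdim ends at 7, G ends at 13, Gsus4 ends at 14, Gmaj7 ends at 18, Em ends at 22, F7 ends at 23, C# ends at 29, Bsus4 ends at 31, Cm7 ends at 34, Bbsus4 ends at 40.
Beat 40 falls within Bbsus4.

Bbsus4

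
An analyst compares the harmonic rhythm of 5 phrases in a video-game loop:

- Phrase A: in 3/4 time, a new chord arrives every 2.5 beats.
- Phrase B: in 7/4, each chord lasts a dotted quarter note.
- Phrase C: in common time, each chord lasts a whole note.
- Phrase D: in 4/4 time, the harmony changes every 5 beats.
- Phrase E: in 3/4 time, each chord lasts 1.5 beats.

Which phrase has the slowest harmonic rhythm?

Phrase D

A: 3/2.5 = 1.2 chords/bar.
B: 7/1.5 = 14/3 chords/bar.
C: 4/4 = 1 chord/bar.
D: 4/5 = 0.8 chords/bar.
E: 3/1.5 = 2 chords/bar.
Slowest is D at 0.8 chords/bar.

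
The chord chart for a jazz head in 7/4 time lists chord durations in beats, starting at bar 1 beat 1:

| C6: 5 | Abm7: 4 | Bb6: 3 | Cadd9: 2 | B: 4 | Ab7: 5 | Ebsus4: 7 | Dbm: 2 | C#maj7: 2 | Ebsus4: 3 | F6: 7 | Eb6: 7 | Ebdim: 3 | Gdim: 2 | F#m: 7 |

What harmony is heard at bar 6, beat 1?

Ebsus4

Beat 1 of bar 6 is beat (6−1)×7 + 1 = 36 overall.
Running totals: C6 ends at 5, Abm7 ends at 9, Bb6 ends at 12, Cadd9 ends at 14, B ends at 18, Ab7 ends at 23, Ebsus4 ends at 30, Dbm ends at 32, C#maj7 ends at 34, Ebsus4 ends at 37.
Beat 36 falls within Ebsus4.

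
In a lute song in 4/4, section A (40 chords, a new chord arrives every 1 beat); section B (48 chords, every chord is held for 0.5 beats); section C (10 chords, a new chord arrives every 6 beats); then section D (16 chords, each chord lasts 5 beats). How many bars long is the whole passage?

51 bars

A: 40 × 1 = 40 beats = 10 bars.
B: 48 × 0.5 = 24 beats = 6 bars.
C: 10 × 6 = 60 beats = 15 bars.
D: 16 × 5 = 80 beats = 20 bars.
Total: 10 + 6 + 15 + 20 = 51 bars.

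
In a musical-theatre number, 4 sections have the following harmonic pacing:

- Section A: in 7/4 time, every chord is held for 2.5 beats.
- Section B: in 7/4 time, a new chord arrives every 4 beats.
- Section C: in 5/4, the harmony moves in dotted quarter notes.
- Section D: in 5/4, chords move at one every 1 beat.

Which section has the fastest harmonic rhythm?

Section D

A: 7 beats/bar ÷ 2.5 beats/chord = 2.8 chords/bar.
B: 7 beats/bar ÷ 4 beats/chord = 1.75 chords/bar.
C: 5 beats/bar ÷ 1.5 beats/chord = 10/3 chords/bar.
D: 5 beats/bar ÷ 1 beat/chord = 5 chords/bar.
Fastest is D at 5 chords/bar.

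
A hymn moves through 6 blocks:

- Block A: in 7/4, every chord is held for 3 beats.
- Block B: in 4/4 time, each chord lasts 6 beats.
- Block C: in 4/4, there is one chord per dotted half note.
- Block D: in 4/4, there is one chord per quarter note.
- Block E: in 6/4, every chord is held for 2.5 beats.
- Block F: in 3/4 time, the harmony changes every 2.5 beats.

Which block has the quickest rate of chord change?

A: 7/3 = 7/3 chords/bar.
B: 4/6 = 2/3 chords/bar.
C: 4/3 = 4/3 chords/bar.
D: 4/1 = 4 chords/bar.
E: 6/2.5 = 2.4 chords/bar.
F: 3/2.5 = 1.2 chords/bar.
Fastest is D at 4 chords/bar.

Block D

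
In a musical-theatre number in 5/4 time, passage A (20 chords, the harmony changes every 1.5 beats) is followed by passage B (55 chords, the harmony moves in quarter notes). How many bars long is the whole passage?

17 bars

A: 20 × 1.5 = 30 beats = 6 bars.
B: 55 × 1 = 55 beats = 11 bars.
Total: 6 + 11 = 17 bars.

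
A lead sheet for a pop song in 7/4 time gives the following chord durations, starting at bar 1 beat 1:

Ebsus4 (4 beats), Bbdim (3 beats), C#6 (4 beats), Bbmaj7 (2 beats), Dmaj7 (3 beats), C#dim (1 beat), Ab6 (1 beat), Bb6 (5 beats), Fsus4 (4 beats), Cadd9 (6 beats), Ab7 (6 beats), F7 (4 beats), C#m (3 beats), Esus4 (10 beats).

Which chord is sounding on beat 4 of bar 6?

Ab7

Beat 4 of bar 6 is beat (6−1)×7 + 4 = 39 overall.
Running totals: Ebsus4 ends at 4, Bbdim ends at 7, C#6 ends at 11, Bbmaj7 ends at 13, Dmaj7 ends at 16, C#dim ends at 17, Ab6 ends at 18, Bb6 ends at 23, Fsus4 ends at 27, Cadd9 ends at 33, Ab7 ends at 39.
Beat 39 falls within Ab7.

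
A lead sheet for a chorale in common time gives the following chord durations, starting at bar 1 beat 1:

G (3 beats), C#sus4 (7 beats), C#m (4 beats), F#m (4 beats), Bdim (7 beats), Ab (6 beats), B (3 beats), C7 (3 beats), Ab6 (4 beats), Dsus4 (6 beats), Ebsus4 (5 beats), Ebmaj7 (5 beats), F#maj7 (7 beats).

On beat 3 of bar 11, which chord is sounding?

Dsus4

Beat 3 of bar 11 is beat (11−1)×4 + 3 = 43 overall.
Running totals: G ends at 3, C#sus4 ends at 10, C#m ends at 14, F#m ends at 18, Bdim ends at 25, Ab ends at 31, B ends at 34, C7 ends at 37, Ab6 ends at 41, Dsus4 ends at 47.
Beat 43 falls within Dsus4.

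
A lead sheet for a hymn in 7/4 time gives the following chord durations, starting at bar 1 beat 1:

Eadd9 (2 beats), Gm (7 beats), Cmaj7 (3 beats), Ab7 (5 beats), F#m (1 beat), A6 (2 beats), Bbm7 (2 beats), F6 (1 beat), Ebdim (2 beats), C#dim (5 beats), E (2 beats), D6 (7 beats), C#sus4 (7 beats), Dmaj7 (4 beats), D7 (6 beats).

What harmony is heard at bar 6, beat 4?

Beat 4 of bar 6 is beat (6−1)×7 + 4 = 39 overall.
Running totals: Eadd9 ends at 2, Gm ends at 9, Cmaj7 ends at 12, Ab7 ends at 17, F#m ends at 18, A6 ends at 20, Bbm7 ends at 22, F6 ends at 23, Ebdim ends at 25, C#dim ends at 30, E ends at 32, D6 ends at 39.
Beat 39 falls within D6.

D6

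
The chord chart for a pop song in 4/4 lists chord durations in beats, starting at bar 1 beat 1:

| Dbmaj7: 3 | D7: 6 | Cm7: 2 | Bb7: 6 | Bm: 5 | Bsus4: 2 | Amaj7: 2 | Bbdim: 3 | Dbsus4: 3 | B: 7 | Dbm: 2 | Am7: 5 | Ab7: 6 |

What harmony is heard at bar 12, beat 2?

Am7

Beat 2 of bar 12 is beat (12−1)×4 + 2 = 46 overall.
Running totals: Dbmaj7 ends at 3, D7 ends at 9, Cm7 ends at 11, Bb7 ends at 17, Bm ends at 22, Bsus4 ends at 24, Amaj7 ends at 26, Bbdim ends at 29, Dbsus4 ends at 32, B ends at 39, Dbm ends at 41, Am7 ends at 46.
Beat 46 falls within Am7.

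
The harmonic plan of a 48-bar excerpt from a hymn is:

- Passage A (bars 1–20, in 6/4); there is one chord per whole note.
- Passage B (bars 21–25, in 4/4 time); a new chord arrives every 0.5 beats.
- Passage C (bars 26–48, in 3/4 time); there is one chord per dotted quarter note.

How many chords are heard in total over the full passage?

116 chords

A has 120 beats and chords last 4 each, so 30 chords.
B has 20 beats and chords last 0.5 each, so 40 chords.
C has 69 beats and chords last 1.5 each, so 46 chords.
Total: 30 + 40 + 46 = 116.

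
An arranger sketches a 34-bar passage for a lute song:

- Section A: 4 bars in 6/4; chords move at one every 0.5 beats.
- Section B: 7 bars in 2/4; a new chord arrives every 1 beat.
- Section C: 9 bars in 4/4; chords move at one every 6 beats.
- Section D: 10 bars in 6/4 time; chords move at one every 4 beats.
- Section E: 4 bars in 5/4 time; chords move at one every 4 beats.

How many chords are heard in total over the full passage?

88 chords

A: 4·6 = 24 beats, 24/0.5 = 48 chords.
B: 7·2 = 14 beats, 14/1 = 14 chords.
C: 9·4 = 36 beats, 36/6 = 6 chords.
D: 10·6 = 60 beats, 60/4 = 15 chords.
E: 4·5 = 20 beats, 20/4 = 5 chords.
Total: 48 + 14 + 6 + 15 + 5 = 88.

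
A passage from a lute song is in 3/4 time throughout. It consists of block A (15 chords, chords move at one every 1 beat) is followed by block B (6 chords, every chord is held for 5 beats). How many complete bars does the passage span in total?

A: 15 × 1 = 15 beats = 5 bars.
B: 6 × 5 = 30 beats = 10 bars.
Total: 5 + 10 = 15 bars.

15 bars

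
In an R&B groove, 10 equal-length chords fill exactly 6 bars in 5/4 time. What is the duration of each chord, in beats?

3 beats

6 bars × 5 beats/bar = 30 beats total.
30 beats ÷ 10 chords = 3 beats per chord.
(That is a dotted half note.)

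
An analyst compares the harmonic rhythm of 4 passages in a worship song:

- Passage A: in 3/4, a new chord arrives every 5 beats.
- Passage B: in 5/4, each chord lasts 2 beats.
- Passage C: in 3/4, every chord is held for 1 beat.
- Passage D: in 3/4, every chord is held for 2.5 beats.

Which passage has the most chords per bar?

Passage C

A: 3/5 = 0.6 chords/bar.
B: 5/2 = 2.5 chords/bar.
C: 3/1 = 3 chords/bar.
D: 3/2.5 = 1.2 chords/bar.
Fastest is C at 3 chords/bar.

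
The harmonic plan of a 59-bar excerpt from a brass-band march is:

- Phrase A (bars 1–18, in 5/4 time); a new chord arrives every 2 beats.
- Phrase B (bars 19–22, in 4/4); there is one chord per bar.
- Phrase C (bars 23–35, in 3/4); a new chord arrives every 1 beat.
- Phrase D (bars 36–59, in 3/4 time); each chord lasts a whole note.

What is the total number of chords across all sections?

A: 18 bars × 5 beats = 90 beats; 2 beats/chord → 45 chords.
B: 4 bars × 4 beats = 16 beats; 4 beats/chord → 4 chords.
C: 13 bars × 3 beats = 39 beats; 1 beat/chord → 39 chords.
D: 24 bars × 3 beats = 72 beats; 4 beats/chord → 18 chords.
Total: 45 + 4 + 39 + 18 = 106.

106 chords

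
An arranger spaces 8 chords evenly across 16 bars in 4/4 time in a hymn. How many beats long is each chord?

8 beats

16 bars × 4 beats/bar = 64 beats total.
64 beats ÷ 8 chords = 8 beats per chord.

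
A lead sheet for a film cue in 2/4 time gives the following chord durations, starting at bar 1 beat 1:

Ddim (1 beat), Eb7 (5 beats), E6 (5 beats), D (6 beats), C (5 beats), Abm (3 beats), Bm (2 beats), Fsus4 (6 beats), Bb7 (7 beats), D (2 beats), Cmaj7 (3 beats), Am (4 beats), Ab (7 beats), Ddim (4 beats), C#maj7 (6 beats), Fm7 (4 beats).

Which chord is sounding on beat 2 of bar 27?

Ab

Beat 2 of bar 27 is beat (27−1)×2 + 2 = 54 overall.
Running totals: Ddim ends at 1, Eb7 ends at 6, E6 ends at 11, D ends at 17, C ends at 22, Abm ends at 25, Bm ends at 27, Fsus4 ends at 33, Bb7 ends at 40, D ends at 42, Cmaj7 ends at 45, Am ends at 49, Ab ends at 56.
Beat 54 falls within Ab.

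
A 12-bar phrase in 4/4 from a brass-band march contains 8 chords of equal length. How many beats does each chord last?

12 bars × 4 beats/bar = 48 beats total.
48 beats ÷ 8 chords = 6 beats per chord.

6 beats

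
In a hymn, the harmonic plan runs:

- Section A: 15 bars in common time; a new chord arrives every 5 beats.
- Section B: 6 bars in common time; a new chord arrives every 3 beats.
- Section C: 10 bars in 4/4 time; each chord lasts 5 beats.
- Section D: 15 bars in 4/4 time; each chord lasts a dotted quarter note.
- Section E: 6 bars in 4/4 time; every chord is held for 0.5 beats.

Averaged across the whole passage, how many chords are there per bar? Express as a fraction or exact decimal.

A: 15 bars of 4 beats is 60 beats; at 5 beats each that's 12 chords.
B: 6 bars of 4 beats is 24 beats; at 3 beats each that's 8 chords.
C: 10 bars of 4 beats is 40 beats; at 5 beats each that's 8 chords.
D: 15 bars of 4 beats is 60 beats; at 1.5 beats each that's 40 chords.
E: 6 bars of 4 beats is 24 beats; at 0.5 beats each that's 48 chords.
Overall: 116 chords over 52 bars → 116/52 = 29/13 chords per bar.

29/13 chords per bar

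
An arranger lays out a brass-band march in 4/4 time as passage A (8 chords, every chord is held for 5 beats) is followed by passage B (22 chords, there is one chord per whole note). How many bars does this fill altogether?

A: 8 × 5 = 40 beats = 10 bars.
B: 22 × 4 = 88 beats = 22 bars.
Total: 10 + 22 = 32 bars.

32 bars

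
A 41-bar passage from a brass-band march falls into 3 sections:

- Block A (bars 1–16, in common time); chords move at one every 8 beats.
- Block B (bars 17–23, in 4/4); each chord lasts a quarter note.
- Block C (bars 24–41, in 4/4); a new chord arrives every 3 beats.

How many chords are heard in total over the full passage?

60 chords

A: 16 bars × 4 beats = 64 beats; 8 beats/chord → 8 chords.
B: 7 bars × 4 beats = 28 beats; 1 beat/chord → 28 chords.
C: 18 bars × 4 beats = 72 beats; 3 beats/chord → 24 chords.
Total: 8 + 28 + 24 = 60.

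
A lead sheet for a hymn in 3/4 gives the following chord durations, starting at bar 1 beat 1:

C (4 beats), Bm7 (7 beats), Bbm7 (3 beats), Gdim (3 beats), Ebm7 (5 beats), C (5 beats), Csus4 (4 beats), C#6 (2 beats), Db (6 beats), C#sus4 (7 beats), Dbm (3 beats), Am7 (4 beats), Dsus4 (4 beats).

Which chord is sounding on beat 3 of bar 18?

Beat 3 of bar 18 is beat (18−1)×3 + 3 = 54 overall.
Running totals: C ends at 4, Bm7 ends at 11, Bbm7 ends at 14, Gdim ends at 17, Ebm7 ends at 22, C ends at 27, Csus4 ends at 31, C#6 ends at 33, Db ends at 39, C#sus4 ends at 46, Dbm ends at 49, Am7 ends at 53, Dsus4 ends at 57.
Beat 54 falls within Dsus4.

Dsus4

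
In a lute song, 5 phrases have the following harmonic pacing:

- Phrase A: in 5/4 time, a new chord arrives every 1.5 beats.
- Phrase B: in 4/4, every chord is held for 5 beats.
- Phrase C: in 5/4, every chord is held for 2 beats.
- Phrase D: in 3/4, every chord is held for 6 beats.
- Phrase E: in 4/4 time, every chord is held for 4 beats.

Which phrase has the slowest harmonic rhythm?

A: each chord is 1.5 beats in 5/4, so 10/3 per bar.
B: each chord is 5 beats in 4/4, so 0.8 per bar.
C: each chord is 2 beats in 5/4, so 2.5 per bar.
D: each chord is 6 beats in 3/4, so 0.5 per bar.
E: each chord is 4 beats in 4/4, so 1 per bar.
Slowest is D at 0.5 chords/bar.

Phrase D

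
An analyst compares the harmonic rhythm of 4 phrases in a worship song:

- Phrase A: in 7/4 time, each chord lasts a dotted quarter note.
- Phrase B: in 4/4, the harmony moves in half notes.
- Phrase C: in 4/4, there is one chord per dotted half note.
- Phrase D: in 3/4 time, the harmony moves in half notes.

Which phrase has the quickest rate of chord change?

Phrase A

A: 7 beats/bar ÷ 1.5 beats/chord = 14/3 chords/bar.
B: 4 beats/bar ÷ 2 beats/chord = 2 chords/bar.
C: 4 beats/bar ÷ 3 beats/chord = 4/3 chords/bar.
D: 3 beats/bar ÷ 2 beats/chord = 1.5 chords/bar.
Fastest is A at 14/3 chords/bar.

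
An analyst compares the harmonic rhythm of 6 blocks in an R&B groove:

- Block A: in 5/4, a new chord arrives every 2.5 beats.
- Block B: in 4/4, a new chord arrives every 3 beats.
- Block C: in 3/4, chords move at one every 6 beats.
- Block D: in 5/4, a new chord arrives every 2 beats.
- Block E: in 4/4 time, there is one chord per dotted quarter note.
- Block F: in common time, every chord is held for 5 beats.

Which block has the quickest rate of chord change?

Block E

A: each chord is 2.5 beats in 5/4, so 2 per bar.
B: each chord is 3 beats in 4/4, so 4/3 per bar.
C: each chord is 6 beats in 3/4, so 0.5 per bar.
D: each chord is 2 beats in 5/4, so 2.5 per bar.
E: each chord is 1.5 beats in 4/4, so 8/3 per bar.
F: each chord is 5 beats in 4/4, so 0.8 per bar.
Fastest is E at 8/3 chords/bar.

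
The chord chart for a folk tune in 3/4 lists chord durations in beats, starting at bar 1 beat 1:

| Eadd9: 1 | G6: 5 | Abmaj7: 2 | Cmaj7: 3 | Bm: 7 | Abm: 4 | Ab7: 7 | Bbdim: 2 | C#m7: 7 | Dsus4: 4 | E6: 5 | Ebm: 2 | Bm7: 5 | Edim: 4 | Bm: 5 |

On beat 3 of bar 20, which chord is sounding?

Bm

Beat 3 of bar 20 is beat (20−1)×3 + 3 = 60 overall.
Running totals: Eadd9 ends at 1, G6 ends at 6, Abmaj7 ends at 8, Cmaj7 ends at 11, Bm ends at 18, Abm ends at 22, Ab7 ends at 29, Bbdim ends at 31, C#m7 ends at 38, Dsus4 ends at 42, E6 ends at 47, Ebm ends at 49, Bm7 ends at 54, Edim ends at 58, Bm ends at 63.
Beat 60 falls within Bm.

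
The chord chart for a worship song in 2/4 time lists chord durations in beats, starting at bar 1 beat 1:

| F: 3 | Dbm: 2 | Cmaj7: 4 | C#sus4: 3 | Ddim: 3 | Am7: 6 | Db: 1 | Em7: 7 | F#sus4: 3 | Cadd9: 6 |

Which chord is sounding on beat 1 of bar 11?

Beat 1 of bar 11 is beat (11−1)×2 + 1 = 21 overall.
Running totals: F ends at 3, Dbm ends at 5, Cmaj7 ends at 9, C#sus4 ends at 12, Ddim ends at 15, Am7 ends at 21.
Beat 21 falls within Am7.

Am7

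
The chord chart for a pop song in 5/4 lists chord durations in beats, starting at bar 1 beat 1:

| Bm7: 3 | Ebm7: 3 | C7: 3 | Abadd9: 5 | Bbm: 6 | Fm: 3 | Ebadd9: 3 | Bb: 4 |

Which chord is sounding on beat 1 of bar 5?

Fm

Beat 1 of bar 5 is beat (5−1)×5 + 1 = 21 overall.
Running totals: Bm7 ends at 3, Ebm7 ends at 6, C7 ends at 9, Abadd9 ends at 14, Bbm ends at 20, Fm ends at 23.
Beat 21 falls within Fm.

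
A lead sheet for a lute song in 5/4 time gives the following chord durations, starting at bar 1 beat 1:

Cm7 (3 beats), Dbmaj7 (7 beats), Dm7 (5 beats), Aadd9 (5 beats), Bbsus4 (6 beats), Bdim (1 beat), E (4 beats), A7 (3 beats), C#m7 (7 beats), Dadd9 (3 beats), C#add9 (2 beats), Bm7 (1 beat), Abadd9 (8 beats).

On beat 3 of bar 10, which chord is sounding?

Abadd9

Beat 3 of bar 10 is beat (10−1)×5 + 3 = 48 overall.
Running totals: Cm7 ends at 3, Dbmaj7 ends at 10, Dm7 ends at 15, Aadd9 ends at 20, Bbsus4 ends at 26, Bdim ends at 27, E ends at 31, A7 ends at 34, C#m7 ends at 41, Dadd9 ends at 44, C#add9 ends at 46, Bm7 ends at 47, Abadd9 ends at 55.
Beat 48 falls within Abadd9.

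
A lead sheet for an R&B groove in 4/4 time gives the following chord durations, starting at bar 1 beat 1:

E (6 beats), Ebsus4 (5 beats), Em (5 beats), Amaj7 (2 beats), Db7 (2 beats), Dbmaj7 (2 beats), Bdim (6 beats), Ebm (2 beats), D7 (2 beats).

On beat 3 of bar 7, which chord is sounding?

Bdim

Beat 3 of bar 7 is beat (7−1)×4 + 3 = 27 overall.
Running totals: E ends at 6, Ebsus4 ends at 11, Em ends at 16, Amaj7 ends at 18, Db7 ends at 20, Dbmaj7 ends at 22, Bdim ends at 28.
Beat 27 falls within Bdim.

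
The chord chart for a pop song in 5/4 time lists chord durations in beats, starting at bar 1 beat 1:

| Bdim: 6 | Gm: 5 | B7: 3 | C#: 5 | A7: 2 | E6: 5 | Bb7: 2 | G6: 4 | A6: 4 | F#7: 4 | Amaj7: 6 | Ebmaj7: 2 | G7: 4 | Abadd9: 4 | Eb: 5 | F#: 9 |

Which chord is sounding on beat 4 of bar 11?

Abadd9

Beat 4 of bar 11 is beat (11−1)×5 + 4 = 54 overall.
Running totals: Bdim ends at 6, Gm ends at 11, B7 ends at 14, C# ends at 19, A7 ends at 21, E6 ends at 26, Bb7 ends at 28, G6 ends at 32, A6 ends at 36, F#7 ends at 40, Amaj7 ends at 46, Ebmaj7 ends at 48, G7 ends at 52, Abadd9 ends at 56.
Beat 54 falls within Abadd9.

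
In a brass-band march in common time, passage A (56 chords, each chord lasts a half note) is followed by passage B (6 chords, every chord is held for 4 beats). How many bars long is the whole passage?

A: 56 × 2 = 112 beats = 28 bars.
B: 6 × 4 = 24 beats = 6 bars.
Total: 28 + 6 = 34 bars.

34 bars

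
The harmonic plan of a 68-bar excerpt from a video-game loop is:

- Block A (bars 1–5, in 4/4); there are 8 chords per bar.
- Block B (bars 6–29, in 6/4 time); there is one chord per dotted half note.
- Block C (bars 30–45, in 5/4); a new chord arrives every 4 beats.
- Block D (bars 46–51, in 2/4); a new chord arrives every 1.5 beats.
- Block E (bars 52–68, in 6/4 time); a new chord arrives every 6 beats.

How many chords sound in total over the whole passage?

A: 5·4 = 20 beats, 20/0.5 = 40 chords.
B: 24·6 = 144 beats, 144/3 = 48 chords.
C: 16·5 = 80 beats, 80/4 = 20 chords.
D: 6·2 = 12 beats, 12/1.5 = 8 chords.
E: 17·6 = 102 beats, 102/6 = 17 chords.
Total: 40 + 48 + 20 + 8 + 17 = 133.

133 chords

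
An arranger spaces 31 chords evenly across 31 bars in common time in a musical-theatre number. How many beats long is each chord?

4 beats

31 bars × 4 beats/bar = 124 beats total.
124 beats ÷ 31 chords = 4 beats per chord.
(That is a whole note.)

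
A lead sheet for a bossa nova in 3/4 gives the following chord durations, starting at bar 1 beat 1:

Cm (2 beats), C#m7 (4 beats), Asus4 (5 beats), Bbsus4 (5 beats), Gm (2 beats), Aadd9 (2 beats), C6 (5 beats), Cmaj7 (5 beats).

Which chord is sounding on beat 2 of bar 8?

C6

Beat 2 of bar 8 is beat (8−1)×3 + 2 = 23 overall.
Running totals: Cm ends at 2, C#m7 ends at 6, Asus4 ends at 11, Bbsus4 ends at 16, Gm ends at 18, Aadd9 ends at 20, C6 ends at 25.
Beat 23 falls within C6.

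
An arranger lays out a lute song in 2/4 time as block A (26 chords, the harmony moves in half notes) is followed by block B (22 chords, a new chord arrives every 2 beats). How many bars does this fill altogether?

A: 26 × 2 = 52 beats = 26 bars.
B: 22 × 2 = 44 beats = 22 bars.
Total: 26 + 22 = 48 bars.

48 bars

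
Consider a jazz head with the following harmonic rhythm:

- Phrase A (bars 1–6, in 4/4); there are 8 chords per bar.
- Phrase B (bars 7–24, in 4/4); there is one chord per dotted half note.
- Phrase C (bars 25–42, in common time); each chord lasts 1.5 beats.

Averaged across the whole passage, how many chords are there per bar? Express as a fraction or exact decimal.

20/7 chords per bar

A: 6 × 4 = 24 beats ÷ 0.5 = 48 chords.
B: 18 × 4 = 72 beats ÷ 3 = 24 chords.
C: 18 × 4 = 72 beats ÷ 1.5 = 48 chords.
Overall: 120 chords over 42 bars → 120/42 = 20/7 chords per bar.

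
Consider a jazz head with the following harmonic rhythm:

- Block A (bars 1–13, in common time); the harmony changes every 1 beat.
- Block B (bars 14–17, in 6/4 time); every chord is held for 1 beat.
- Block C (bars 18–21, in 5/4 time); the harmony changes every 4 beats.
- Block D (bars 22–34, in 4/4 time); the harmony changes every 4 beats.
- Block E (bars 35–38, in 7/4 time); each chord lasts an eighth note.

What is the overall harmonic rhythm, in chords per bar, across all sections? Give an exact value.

75/19 chords per bar

A: 13 bars of 4 beats is 52 beats; at 1 beat each that's 52 chords.
B: 4 bars of 6 beats is 24 beats; at 1 beat each that's 24 chords.
C: 4 bars of 5 beats is 20 beats; at 4 beats each that's 5 chords.
D: 13 bars of 4 beats is 52 beats; at 4 beats each that's 13 chords.
E: 4 bars of 7 beats is 28 beats; at 0.5 beats each that's 56 chords.
Overall: 150 chords over 38 bars → 150/38 = 75/19 chords per bar.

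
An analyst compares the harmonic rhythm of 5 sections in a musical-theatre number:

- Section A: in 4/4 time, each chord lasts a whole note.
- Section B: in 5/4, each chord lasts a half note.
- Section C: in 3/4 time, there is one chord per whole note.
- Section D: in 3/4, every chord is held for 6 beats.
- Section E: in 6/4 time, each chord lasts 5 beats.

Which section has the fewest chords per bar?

Section D

A: each chord is 4 beats in 4/4, so 1 per bar.
B: each chord is 2 beats in 5/4, so 2.5 per bar.
C: each chord is 4 beats in 3/4, so 0.75 per bar.
D: each chord is 6 beats in 3/4, so 0.5 per bar.
E: each chord is 5 beats in 6/4, so 1.2 per bar.
Slowest is D at 0.5 chords/bar.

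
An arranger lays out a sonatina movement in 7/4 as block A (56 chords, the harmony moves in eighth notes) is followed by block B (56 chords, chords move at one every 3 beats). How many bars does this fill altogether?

A: 56 × 0.5 = 28 beats = 4 bars.
B: 56 × 3 = 168 beats = 24 bars.
Total: 4 + 24 = 28 bars.

28 bars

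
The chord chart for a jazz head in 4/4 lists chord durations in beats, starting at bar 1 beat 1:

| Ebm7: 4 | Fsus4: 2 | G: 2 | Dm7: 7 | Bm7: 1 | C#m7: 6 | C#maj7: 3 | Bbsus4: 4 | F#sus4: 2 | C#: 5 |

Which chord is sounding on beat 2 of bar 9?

C#

Beat 2 of bar 9 is beat (9−1)×4 + 2 = 34 overall.
Running totals: Ebm7 ends at 4, Fsus4 ends at 6, G ends at 8, Dm7 ends at 15, Bm7 ends at 16, C#m7 ends at 22, C#maj7 ends at 25, Bbsus4 ends at 29, F#sus4 ends at 31, C# ends at 36.
Beat 34 falls within C#.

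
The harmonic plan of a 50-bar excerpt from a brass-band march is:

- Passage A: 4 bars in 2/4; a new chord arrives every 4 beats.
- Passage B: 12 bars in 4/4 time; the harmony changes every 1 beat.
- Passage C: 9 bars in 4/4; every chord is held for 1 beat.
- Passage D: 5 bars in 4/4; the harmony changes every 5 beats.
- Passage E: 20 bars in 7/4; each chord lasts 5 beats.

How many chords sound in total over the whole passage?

A: 4 bars × 2 beats = 8 beats; 4 beats/chord → 2 chords.
B: 12 bars × 4 beats = 48 beats; 1 beat/chord → 48 chords.
C: 9 bars × 4 beats = 36 beats; 1 beat/chord → 36 chords.
D: 5 bars × 4 beats = 20 beats; 5 beats/chord → 4 chords.
E: 20 bars × 7 beats = 140 beats; 5 beats/chord → 28 chords.
Total: 2 + 48 + 36 + 4 + 28 = 118.

118 chords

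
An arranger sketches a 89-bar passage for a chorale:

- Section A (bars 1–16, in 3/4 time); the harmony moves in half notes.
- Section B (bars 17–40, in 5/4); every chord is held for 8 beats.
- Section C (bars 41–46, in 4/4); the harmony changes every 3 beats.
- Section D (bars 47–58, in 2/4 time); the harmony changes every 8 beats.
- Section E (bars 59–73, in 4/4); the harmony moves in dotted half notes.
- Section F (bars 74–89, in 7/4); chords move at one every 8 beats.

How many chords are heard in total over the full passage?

A: 16·3 = 48 beats, 48/2 = 24 chords.
B: 24·5 = 120 beats, 120/8 = 15 chords.
C: 6·4 = 24 beats, 24/3 = 8 chords.
D: 12·2 = 24 beats, 24/8 = 3 chords.
E: 15·4 = 60 beats, 60/3 = 20 chords.
F: 16·7 = 112 beats, 112/8 = 14 chords.
Total: 24 + 15 + 8 + 3 + 20 + 14 = 84.

84 chords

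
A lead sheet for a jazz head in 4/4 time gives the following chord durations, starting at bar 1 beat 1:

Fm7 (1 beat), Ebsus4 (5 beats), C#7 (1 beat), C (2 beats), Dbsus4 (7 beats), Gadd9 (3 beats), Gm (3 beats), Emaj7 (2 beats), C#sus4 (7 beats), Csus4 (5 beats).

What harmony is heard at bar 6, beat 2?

Beat 2 of bar 6 is beat (6−1)×4 + 2 = 22 overall.
Running totals: Fm7 ends at 1, Ebsus4 ends at 6, C#7 ends at 7, C ends at 9, Dbsus4 ends at 16, Gadd9 ends at 19, Gm ends at 22.
Beat 22 falls within Gm.

Gm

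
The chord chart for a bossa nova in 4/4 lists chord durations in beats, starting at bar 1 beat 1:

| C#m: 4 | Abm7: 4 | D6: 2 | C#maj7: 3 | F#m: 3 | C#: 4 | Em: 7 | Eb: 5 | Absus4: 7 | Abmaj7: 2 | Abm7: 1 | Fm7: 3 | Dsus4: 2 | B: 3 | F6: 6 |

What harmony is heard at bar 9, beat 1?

Beat 1 of bar 9 is beat (9−1)×4 + 1 = 33 overall.
Running totals: C#m ends at 4, Abm7 ends at 8, D6 ends at 10, C#maj7 ends at 13, F#m ends at 16, C# ends at 20, Em ends at 27, Eb ends at 32, Absus4 ends at 39.
Beat 33 falls within Absus4.

Absus4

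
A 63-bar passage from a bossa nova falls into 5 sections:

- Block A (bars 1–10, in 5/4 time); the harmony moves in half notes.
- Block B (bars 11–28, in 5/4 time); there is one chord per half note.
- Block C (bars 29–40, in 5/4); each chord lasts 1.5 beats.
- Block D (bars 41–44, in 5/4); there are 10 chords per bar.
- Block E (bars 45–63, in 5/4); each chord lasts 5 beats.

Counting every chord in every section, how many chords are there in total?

169 chords

A has 50 beats and chords last 2 each, so 25 chords.
B has 90 beats and chords last 2 each, so 45 chords.
C has 60 beats and chords last 1.5 each, so 40 chords.
D has 20 beats and chords last 0.5 each, so 40 chords.
E has 95 beats and chords last 5 each, so 19 chords.
Total: 25 + 45 + 40 + 40 + 19 = 169.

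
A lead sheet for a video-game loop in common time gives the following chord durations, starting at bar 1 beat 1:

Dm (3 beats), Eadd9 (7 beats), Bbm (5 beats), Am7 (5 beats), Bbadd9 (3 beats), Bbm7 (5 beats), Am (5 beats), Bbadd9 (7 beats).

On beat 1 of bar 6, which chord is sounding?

Beat 1 of bar 6 is beat (6−1)×4 + 1 = 21 overall.
Running totals: Dm ends at 3, Eadd9 ends at 10, Bbm ends at 15, Am7 ends at 20, Bbadd9 ends at 23.
Beat 21 falls within Bbadd9.

Bbadd9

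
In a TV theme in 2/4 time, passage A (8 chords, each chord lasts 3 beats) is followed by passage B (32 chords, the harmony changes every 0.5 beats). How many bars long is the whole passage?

20 bars

A: 8 × 3 = 24 beats = 12 bars.
B: 32 × 0.5 = 16 beats = 8 bars.
Total: 12 + 8 = 20 bars.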